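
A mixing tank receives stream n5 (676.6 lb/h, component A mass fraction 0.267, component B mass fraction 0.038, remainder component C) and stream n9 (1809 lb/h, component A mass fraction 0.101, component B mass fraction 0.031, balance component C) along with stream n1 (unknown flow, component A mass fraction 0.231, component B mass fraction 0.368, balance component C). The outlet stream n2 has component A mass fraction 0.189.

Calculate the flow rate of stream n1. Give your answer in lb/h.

2534 lb/h

Let n1 be the unknown flow. Total out = 2485.6 + n1.
component A balance: 363.36 + 0.231·n1 = 0.189·(2485.6 + n1)
(0.231 − 0.189)·n1 = 0.189×2485.6 − 363.36 = 106.42
n1 = 106.42 / 0.042 = 2533.7 lb/h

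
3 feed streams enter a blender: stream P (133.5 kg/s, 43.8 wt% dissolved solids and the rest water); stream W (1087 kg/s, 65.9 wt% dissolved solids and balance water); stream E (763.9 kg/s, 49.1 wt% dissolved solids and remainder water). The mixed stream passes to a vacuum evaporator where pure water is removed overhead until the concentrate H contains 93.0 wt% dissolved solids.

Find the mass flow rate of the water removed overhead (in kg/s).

748 kg/s

dissolved solids entering = 133.5×0.438 + 1087×0.659 + 763.9×0.491 = 1149.9 kg/s.
All dissolved solids reports to H, so H = 1149.9/0.930 = 1236.4 kg/s.
Total feed = 1984.4 kg/s; overhead = 1984.4 − 1236.4 = 747.97 kg/s.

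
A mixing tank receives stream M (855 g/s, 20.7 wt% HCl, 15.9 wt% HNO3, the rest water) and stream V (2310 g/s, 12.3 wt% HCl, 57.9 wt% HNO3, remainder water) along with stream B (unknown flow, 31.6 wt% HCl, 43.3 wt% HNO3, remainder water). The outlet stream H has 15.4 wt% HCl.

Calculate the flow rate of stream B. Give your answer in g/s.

162.3 g/s

Let B be the unknown flow. Total out = 3165 + B.
HCl balance: 461.12 + 0.316·B = 0.154·(3165 + B)
(0.316 − 0.154)·B = 0.154×3165 − 461.12 = 26.295
B = 26.295 / 0.162 = 162.31 g/s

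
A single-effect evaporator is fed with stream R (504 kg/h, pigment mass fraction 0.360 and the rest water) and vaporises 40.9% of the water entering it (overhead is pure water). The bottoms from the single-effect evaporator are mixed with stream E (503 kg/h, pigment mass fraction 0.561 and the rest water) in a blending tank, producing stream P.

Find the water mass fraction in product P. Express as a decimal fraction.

0.470

Vapour removed = 0.409×0.640×504 = 131.93 kg/h; concentrate = 372.07 kg/h.
water reaching the mixer = 190.63 (from concentrate) + 503×0.439 = 411.45 kg/h.
Product flow = 372.07 + 503 = 875.07 kg/h; water fraction = 0.470.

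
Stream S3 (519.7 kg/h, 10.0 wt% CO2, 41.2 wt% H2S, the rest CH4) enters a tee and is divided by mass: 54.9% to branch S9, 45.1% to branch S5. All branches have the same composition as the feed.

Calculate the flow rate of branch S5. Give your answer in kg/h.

234.4 kg/h

Branch S5 flow = 0.451×519.7 = 234.38 kg/h.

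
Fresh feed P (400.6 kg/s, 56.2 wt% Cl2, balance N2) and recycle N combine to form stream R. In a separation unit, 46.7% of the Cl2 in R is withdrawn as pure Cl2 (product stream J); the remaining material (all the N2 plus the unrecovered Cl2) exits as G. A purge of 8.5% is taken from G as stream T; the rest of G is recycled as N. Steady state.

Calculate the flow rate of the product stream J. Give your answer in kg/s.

205.2 kg/s

Cl2 in R: m_A = 400.6×0.562 + (1−0.085)·(1−0.467)·m_A, so m_A = 225.14/0.5123 = 439.46 kg/s.
Product J = 0.467×439.46 = 205.23 kg/s.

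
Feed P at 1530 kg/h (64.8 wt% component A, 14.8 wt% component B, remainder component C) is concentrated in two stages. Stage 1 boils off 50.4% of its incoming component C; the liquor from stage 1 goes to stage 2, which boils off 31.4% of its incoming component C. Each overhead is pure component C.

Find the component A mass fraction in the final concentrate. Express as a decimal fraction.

0.749

component C in feed = 1530×0.204 = 312.12 kg/h.
After stage 1: component C left = (1−0.504)×312.12 = 154.81; stream total = 1372.7 kg/h.
After stage 2: component C left = (1−0.314)×154.81 = 106.2; final concentrate = 1324.1 kg/h.
component A fraction = 991.44/1324.1 = 0.749.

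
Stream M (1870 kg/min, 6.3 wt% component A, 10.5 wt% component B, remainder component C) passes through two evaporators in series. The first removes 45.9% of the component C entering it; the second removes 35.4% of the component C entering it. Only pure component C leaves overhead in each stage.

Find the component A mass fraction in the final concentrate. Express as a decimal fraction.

0.137

component C in feed = 1870×0.832 = 1555.8 kg/min.
After stage 1: component C left = (1−0.459)×1555.8 = 841.71; stream total = 1155.9 kg/min.
After stage 2: component C left = (1−0.354)×841.71 = 543.74; final concentrate = 857.9 kg/min.
component A fraction = 117.81/857.9 = 0.137.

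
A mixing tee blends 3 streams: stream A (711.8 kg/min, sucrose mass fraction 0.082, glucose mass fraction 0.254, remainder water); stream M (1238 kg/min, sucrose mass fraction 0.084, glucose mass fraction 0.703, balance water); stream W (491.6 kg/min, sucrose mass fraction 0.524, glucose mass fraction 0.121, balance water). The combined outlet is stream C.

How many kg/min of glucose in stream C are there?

glucose out = glucose in = 711.8×0.254 + 1238×0.703 + 491.6×0.121 = 1110.6 kg/min.

1111 kg/min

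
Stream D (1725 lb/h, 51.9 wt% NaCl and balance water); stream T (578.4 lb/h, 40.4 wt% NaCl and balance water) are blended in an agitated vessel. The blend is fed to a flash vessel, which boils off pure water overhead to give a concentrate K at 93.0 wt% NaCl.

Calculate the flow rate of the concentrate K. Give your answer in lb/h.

1214 lb/h

NaCl entering = 1725×0.519 + 578.4×0.404 = 1128.9 lb/h.
All NaCl reports to K, so K = 1128.9/0.930 = 1213.9 lb/h.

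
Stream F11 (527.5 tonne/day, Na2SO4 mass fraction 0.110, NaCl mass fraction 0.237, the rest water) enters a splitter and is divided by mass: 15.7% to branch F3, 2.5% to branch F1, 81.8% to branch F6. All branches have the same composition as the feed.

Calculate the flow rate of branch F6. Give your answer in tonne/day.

431.5 tonne/day

Branch F6 flow = 0.818×527.5 = 431.49 tonne/day.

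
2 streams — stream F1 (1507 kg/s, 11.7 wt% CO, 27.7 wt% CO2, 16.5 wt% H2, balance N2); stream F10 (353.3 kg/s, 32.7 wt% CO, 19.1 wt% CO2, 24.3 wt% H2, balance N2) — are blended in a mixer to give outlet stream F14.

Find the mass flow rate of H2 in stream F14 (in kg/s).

H2 out = H2 in = 1507×0.165 + 353.3×0.243 = 334.51 kg/s.

334.5 kg/s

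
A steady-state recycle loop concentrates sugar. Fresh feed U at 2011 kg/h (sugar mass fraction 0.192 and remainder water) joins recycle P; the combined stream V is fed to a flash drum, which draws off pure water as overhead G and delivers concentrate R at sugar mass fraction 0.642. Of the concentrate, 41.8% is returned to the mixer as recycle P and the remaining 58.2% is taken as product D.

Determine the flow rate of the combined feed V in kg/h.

2443 kg/h

Overall sugar balance (none leaves overhead): sugar in fresh feed = sugar in product, i.e. 2011×0.192 = (1−0.418)·R·0.642.
R = 386.11/(0.642×0.582) = 1033.4 kg/h.
Recycle P = 0.418×1033.4 = 431.95 kg/h.
Combined feed V = 2011 + 431.95 = 2442.9 kg/h.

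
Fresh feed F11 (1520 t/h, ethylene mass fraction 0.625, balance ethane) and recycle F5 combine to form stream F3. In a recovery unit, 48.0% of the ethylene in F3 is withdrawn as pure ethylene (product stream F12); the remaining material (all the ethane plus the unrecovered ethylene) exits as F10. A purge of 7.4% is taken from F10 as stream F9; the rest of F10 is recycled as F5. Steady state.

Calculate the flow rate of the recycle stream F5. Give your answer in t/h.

8015 t/h

ethane enters only via F11 and leaves only via the purge: 1520×0.375 = 0.074×(ethane in F10), and the recovery unit passes all ethane, so ethane in F3 = ethane in F10 = 7702.7 t/h.
ethylene in F3: m_A = 1520×0.625 + (1−0.074)·(1−0.480)·m_A, so m_A = 950/0.5185 = 1832.3 t/h.
F10 = (1−0.480)×1832.3 + 7702.7 = 8655.5 t/h.
Recycle F5 = (1−0.074)×8655.5 = 8015 t/h.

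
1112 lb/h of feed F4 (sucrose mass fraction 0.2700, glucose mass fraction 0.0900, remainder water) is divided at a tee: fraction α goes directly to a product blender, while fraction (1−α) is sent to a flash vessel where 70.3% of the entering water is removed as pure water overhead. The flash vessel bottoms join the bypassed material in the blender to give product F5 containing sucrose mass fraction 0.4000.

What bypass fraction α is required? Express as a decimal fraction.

All 1112×0.270 = 300.24 lb/h of sucrose reaches F5, so F5 = 300.24/0.400 = 750.6 lb/h and vapour = 361.4 lb/h.
The evaporator receives (1−α)·1112 of feed at 0.640 water and removes 0.703 of that water:
0.703×0.640×(1−α)×1112 = 361.4
(1−α) = 361.4/500.31 = 0.7224;  α = 0.2776.

0.278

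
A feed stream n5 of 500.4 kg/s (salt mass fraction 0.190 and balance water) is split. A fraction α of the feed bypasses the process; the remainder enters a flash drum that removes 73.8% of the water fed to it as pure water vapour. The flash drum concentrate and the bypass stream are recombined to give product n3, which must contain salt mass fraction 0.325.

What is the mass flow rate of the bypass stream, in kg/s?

All 500.4×0.190 = 95.076 kg/s of salt reaches n3, so n3 = 95.076/0.325 = 292.54 kg/s and vapour = 207.86 kg/s.
The evaporator receives (1−α)·500.4 of feed at 0.810 water and removes 0.738 of that water:
0.738×0.810×(1−α)×500.4 = 207.86
(1−α) = 207.86/299.13 = 0.6949;  α = 0.3051.
Bypass flow = 0.3051×500.4 = 152.68 kg/s.

152.7 kg/s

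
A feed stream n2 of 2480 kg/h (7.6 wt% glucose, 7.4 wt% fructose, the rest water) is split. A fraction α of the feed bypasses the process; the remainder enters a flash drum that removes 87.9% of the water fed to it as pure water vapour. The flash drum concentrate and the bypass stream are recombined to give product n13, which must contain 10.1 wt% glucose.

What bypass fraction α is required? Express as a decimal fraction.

All 2480×0.076 = 188.48 kg/h of glucose reaches n13, so n13 = 188.48/0.101 = 1866.1 kg/h and vapour = 613.86 kg/h.
The evaporator receives (1−α)·2480 of feed at 0.850 water and removes 0.879 of that water:
0.879×0.850×(1−α)×2480 = 613.86
(1−α) = 613.86/1852.9 = 0.3313;  α = 0.6687.

0.669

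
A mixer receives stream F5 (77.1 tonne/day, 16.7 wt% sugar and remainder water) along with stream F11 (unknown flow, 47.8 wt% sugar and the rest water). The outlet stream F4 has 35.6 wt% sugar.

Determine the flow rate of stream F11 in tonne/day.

Let F11 be the unknown flow. Total out = 77.1 + F11.
sugar balance: 12.876 + 0.478·F11 = 0.356·(77.1 + F11)
(0.478 − 0.356)·F11 = 0.356×77.1 − 12.876 = 14.572
F11 = 14.572 / 0.122 = 119.44 tonne/day

119.4 tonne/day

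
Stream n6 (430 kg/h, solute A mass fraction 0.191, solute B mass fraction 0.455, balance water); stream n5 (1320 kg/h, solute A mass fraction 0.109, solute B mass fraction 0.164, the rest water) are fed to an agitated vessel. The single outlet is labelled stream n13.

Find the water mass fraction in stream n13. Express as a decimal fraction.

0.635

Total flow out = 430 + 1320 = 1750 kg/h.
water in = 430×0.354 + 1320×0.727 = 1111.9 kg/h.
water mass fraction in n13 = 1111.9/1750 = 0.635.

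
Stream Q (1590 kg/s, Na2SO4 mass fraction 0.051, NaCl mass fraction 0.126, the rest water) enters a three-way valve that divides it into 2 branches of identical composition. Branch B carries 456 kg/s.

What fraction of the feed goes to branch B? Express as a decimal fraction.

0.287

Fraction to B = 456/1590 = 0.2868.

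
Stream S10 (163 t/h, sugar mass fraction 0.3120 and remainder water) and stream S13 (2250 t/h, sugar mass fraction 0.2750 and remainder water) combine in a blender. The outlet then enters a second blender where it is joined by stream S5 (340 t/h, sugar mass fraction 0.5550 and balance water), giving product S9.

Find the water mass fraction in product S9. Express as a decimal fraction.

0.6882

Overall, product flow = 2753 t/h.
water in = 163×0.688 + 2250×0.725 + 340×0.445 = 1894.7 t/h.
water fraction in S9 = 0.6882.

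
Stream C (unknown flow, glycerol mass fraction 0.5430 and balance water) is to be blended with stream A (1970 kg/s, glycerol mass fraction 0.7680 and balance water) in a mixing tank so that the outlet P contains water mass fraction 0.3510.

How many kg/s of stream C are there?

2212 kg/s

Let C be the unknown flow. Total out = 1970 + C.
water balance: 457.04 + 0.457·C = 0.351·(1970 + C)
(0.457 − 0.351)·C = 0.351×1970 − 457.04 = 234.43
C = 234.43 / 0.106 = 2211.6 kg/s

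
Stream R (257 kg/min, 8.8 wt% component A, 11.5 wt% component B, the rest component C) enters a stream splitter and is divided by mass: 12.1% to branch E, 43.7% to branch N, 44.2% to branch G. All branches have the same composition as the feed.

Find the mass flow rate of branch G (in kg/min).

Branch G flow = 0.442×257 = 113.59 kg/min.

113.6 kg/min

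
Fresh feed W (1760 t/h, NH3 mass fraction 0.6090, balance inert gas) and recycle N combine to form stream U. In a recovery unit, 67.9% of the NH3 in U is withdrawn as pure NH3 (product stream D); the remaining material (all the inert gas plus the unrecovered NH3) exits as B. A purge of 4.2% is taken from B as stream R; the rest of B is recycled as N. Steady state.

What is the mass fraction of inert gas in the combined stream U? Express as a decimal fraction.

0.9137

inert gas enters only via W and leaves only via the purge: 1760×0.391 = 0.042×(inert gas in B), and the recovery unit passes all inert gas, so inert gas in U = inert gas in B = 16385 t/h.
NH3 in U: m_A = 1760×0.609 + (1−0.042)·(1−0.679)·m_A, so m_A = 1071.8/0.6925 = 1547.8 t/h.
U = 1547.8 + 16385 = 17933 t/h.
inert gas fraction in U = 16385/17933 = 0.9137.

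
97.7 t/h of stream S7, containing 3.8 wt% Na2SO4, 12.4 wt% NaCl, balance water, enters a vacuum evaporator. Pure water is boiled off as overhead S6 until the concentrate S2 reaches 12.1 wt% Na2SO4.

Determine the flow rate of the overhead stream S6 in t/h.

67.02 t/h

Na2SO4 is conserved: 97.7×0.038 = 3.7126 t/h all reports to the concentrate.
Concentrate = 3.7126/(target fraction) = 30.683 t/h.
Overhead = 97.7 − 30.683 = 67.017 t/h.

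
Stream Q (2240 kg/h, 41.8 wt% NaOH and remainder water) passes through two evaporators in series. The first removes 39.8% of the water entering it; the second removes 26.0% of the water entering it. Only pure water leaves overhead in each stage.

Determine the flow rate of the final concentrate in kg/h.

water in feed = 2240×0.582 = 1303.7 kg/h.
After stage 1: water left = (1−0.398)×1303.7 = 784.82; stream total = 1721.1 kg/h.
After stage 2: water left = (1−0.260)×784.82 = 580.76; final concentrate = 1517.1 kg/h.

1517 kg/h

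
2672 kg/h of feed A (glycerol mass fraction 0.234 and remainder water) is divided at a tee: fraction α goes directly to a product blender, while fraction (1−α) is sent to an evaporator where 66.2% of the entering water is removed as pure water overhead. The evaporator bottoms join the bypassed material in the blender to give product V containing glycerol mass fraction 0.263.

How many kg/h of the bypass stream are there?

All 2672×0.234 = 625.25 kg/h of glycerol reaches V, so V = 625.25/0.263 = 2377.4 kg/h and vapour = 294.63 kg/h.
The evaporator receives (1−α)·2672 of feed at 0.766 water and removes 0.662 of that water:
0.662×0.766×(1−α)×2672 = 294.63
(1−α) = 294.63/1354.9 = 0.2174;  α = 0.7826.
Bypass flow = 0.7826×2672 = 2091 kg/h.

2091 kg/h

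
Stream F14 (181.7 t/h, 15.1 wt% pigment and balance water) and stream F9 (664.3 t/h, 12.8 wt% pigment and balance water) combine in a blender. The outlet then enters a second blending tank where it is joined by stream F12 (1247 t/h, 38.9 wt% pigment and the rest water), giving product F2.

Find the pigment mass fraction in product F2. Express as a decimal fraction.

0.285

Overall, product flow = 2093 t/h.
pigment in = 181.7×0.151 + 664.3×0.128 + 1247×0.389 = 597.55 t/h.
pigment fraction in F2 = 0.285.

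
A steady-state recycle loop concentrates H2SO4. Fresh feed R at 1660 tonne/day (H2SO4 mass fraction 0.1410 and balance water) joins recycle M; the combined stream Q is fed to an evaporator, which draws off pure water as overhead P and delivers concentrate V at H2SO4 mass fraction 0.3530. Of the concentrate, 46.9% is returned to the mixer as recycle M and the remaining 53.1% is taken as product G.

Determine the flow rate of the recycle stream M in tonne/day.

Overall H2SO4 balance (none leaves overhead): H2SO4 in fresh feed = H2SO4 in product, i.e. 1660×0.141 = (1−0.469)·V·0.353.
V = 234.06/(0.353×0.531) = 1248.7 tonne/day.
Recycle M = 0.469×1248.7 = 585.64 tonne/day.

585.6 tonne/day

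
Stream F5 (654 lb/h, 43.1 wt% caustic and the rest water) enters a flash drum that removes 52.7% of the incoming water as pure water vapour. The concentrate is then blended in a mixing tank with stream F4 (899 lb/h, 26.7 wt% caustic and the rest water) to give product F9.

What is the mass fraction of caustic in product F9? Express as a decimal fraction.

0.385

Vapour removed = 0.527×0.569×654 = 196.11 lb/h; concentrate = 457.89 lb/h.
caustic reaching the mixer = 281.87 (from concentrate) + 899×0.267 = 521.91 lb/h.
Product flow = 457.89 + 899 = 1356.9 lb/h; caustic fraction = 0.385.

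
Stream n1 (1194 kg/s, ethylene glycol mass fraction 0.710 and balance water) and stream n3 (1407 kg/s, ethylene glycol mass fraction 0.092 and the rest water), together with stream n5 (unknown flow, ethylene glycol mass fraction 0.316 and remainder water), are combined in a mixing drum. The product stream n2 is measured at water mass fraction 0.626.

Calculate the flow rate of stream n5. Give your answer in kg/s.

76.03 kg/s

Let n5 be the unknown flow. Total out = 2601 + n5.
water balance: 1623.8 + 0.684·n5 = 0.626·(2601 + n5)
(0.684 − 0.626)·n5 = 0.626×2601 − 1623.8 = 4.41
n5 = 4.41 / 0.058 = 76.034 kg/s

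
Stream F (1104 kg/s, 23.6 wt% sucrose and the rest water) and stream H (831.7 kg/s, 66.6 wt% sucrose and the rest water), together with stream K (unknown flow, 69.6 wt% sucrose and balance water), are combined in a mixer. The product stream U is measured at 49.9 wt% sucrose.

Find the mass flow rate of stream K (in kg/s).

Let K be the unknown flow. Total out = 1935.7 + K.
sucrose balance: 814.46 + 0.696·K = 0.499·(1935.7 + K)
(0.696 − 0.499)·K = 0.499×1935.7 − 814.46 = 151.46
K = 151.46 / 0.197 = 768.82 kg/s

768.8 kg/s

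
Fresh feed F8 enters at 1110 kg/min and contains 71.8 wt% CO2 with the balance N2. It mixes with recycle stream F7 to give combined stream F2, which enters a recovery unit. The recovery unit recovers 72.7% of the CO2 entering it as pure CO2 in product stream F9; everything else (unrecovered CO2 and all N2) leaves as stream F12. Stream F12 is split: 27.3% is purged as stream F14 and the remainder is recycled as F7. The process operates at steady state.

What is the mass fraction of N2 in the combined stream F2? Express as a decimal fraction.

N2 enters only via F8 and leaves only via the purge: 1110×0.282 = 0.273×(N2 in F12), and the recovery unit passes all N2, so N2 in F2 = N2 in F12 = 1146.6 kg/min.
CO2 in F2: m_A = 1110×0.718 + (1−0.273)·(1−0.727)·m_A, so m_A = 796.98/0.8015 = 994.32 kg/min.
F2 = 994.32 + 1146.6 = 2140.9 kg/min.
N2 fraction in F2 = 1146.6/2140.9 = 0.5356.

0.5356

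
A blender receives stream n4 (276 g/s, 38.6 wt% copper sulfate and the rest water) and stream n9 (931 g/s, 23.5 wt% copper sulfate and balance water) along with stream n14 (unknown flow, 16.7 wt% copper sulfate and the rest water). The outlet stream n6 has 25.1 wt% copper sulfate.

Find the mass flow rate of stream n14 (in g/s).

Let n14 be the unknown flow. Total out = 1207 + n14.
copper sulfate balance: 325.32 + 0.167·n14 = 0.251·(1207 + n14)
(0.167 − 0.251)·n14 = 0.251×1207 − 325.32 = -22.364
n14 = -22.364 / -0.084 = 266.24 g/s

266.2 g/s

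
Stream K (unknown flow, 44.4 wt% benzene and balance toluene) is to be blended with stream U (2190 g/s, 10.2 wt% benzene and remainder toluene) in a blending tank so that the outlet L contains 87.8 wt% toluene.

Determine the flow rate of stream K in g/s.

136 g/s

Let K be the unknown flow. Total out = 2190 + K.
toluene balance: 1966.6 + 0.556·K = 0.878·(2190 + K)
(0.556 − 0.878)·K = 0.878×2190 − 1966.6 = -43.8
K = -43.8 / -0.322 = 136.02 g/s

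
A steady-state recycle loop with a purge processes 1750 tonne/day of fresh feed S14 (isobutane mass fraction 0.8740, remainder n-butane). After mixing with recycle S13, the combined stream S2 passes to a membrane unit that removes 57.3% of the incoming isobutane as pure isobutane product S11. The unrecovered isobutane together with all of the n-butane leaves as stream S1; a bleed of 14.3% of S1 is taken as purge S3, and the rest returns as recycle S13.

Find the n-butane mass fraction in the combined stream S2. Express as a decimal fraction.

0.3900

n-butane enters only via S14 and leaves only via the purge: 1750×0.126 = 0.143×(n-butane in S1), and the membrane unit passes all n-butane, so n-butane in S2 = n-butane in S1 = 1542 tonne/day.
isobutane in S2: m_A = 1750×0.874 + (1−0.143)·(1−0.573)·m_A, so m_A = 1529.5/0.6341 = 2412.2 tonne/day.
S2 = 2412.2 + 1542 = 3954.2 tonne/day.
n-butane fraction in S2 = 1542/3954.2 = 0.3900.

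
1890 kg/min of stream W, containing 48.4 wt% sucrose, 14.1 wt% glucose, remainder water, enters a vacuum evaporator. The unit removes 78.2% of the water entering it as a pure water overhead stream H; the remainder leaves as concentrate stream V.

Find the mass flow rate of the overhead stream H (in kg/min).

554.2 kg/min

water entering = 1890×0.375 = 708.75 kg/min; overhead removed = 0.782×708.75 = 554.24 kg/min.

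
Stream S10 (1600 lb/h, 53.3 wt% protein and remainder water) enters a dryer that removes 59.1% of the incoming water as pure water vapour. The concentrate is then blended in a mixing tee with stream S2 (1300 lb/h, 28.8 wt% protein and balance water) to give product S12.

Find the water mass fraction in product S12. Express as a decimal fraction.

0.5008

Vapour removed = 0.591×0.467×1600 = 441.6 lb/h; concentrate = 1158.4 lb/h.
water reaching the mixer = 305.6 (from concentrate) + 1300×0.712 = 1231.2 lb/h.
Product flow = 1158.4 + 1300 = 2458.4 lb/h; water fraction = 0.5008.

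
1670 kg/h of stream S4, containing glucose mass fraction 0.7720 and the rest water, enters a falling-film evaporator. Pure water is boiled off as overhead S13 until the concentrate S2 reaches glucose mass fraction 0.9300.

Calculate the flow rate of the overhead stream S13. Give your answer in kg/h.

283.7 kg/h

glucose is conserved: 1670×0.772 = 1289.2 kg/h all reports to the concentrate.
Concentrate = 1289.2/(target fraction) = 1386.3 kg/h.
Overhead = 1670 − 1386.3 = 283.72 kg/h.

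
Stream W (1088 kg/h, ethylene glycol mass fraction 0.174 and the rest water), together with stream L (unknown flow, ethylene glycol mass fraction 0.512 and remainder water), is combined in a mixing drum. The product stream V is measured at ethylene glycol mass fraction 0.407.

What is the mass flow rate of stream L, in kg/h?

2414 kg/h

Let L be the unknown flow. Total out = 1088 + L.
ethylene glycol balance: 189.31 + 0.512·L = 0.407·(1088 + L)
(0.512 − 0.407)·L = 0.407×1088 − 189.31 = 253.5
L = 253.5 / 0.105 = 2414.3 kg/h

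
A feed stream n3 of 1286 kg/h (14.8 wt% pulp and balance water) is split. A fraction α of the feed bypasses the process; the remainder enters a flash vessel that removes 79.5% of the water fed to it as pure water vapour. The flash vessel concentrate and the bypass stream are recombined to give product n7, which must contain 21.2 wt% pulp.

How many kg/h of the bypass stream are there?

All 1286×0.148 = 190.33 kg/h of pulp reaches n7, so n7 = 190.33/0.212 = 897.77 kg/h and vapour = 388.23 kg/h.
The evaporator receives (1−α)·1286 of feed at 0.852 water and removes 0.795 of that water:
0.795×0.852×(1−α)×1286 = 388.23
(1−α) = 388.23/871.06 = 0.4457;  α = 0.5543.
Bypass flow = 0.5543×1286 = 712.84 kg/h.

712.8 kg/h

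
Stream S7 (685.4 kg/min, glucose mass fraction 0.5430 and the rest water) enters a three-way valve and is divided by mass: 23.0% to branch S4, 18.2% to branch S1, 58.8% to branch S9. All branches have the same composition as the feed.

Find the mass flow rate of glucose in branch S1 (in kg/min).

67.74 kg/min

Branch S1 total = 0.182×685.4 = 124.74 kg/min.
glucose in S1 = 0.543×124.74 = 67.735 kg/min.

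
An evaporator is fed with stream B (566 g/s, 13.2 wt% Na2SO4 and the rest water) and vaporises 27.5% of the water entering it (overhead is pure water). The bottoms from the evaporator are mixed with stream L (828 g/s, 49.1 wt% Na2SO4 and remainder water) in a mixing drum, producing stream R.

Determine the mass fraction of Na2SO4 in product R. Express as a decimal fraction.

Vapour removed = 0.275×0.868×566 = 135.1 g/s; concentrate = 430.9 g/s.
Na2SO4 reaching the mixer = 74.712 (from concentrate) + 828×0.491 = 481.26 g/s.
Product flow = 430.9 + 828 = 1258.9 g/s; Na2SO4 fraction = 0.3823.

0.3823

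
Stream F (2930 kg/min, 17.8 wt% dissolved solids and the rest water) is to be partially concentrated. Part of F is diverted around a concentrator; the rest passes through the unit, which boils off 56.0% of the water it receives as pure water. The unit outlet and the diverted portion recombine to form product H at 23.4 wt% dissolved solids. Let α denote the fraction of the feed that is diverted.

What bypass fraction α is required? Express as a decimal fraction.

0.480

All 2930×0.178 = 521.54 kg/min of dissolved solids reaches H, so H = 521.54/0.234 = 2228.8 kg/min and vapour = 701.2 kg/min.
The evaporator receives (1−α)·2930 of feed at 0.822 water and removes 0.560 of that water:
0.560×0.822×(1−α)×2930 = 701.2
(1−α) = 701.2/1348.7 = 0.5199;  α = 0.4801.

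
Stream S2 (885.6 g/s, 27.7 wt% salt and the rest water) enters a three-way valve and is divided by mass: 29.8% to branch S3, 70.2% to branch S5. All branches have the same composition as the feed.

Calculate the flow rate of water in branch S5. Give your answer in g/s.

449.5 g/s

Branch S5 total = 0.702×885.6 = 621.69 g/s.
water in S5 = 0.723×621.69 = 449.48 g/s.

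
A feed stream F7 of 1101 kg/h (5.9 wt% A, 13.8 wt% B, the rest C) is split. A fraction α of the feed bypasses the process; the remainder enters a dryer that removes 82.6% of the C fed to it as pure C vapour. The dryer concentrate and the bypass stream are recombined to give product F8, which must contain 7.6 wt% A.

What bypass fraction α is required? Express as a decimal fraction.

All 1101×0.059 = 64.959 kg/h of A reaches F8, so F8 = 64.959/0.076 = 854.72 kg/h and vapour = 246.28 kg/h.
The evaporator receives (1−α)·1101 of feed at 0.803 C and removes 0.826 of that C:
0.826×0.803×(1−α)×1101 = 246.28
(1−α) = 246.28/730.27 = 0.3372;  α = 0.6628.

0.663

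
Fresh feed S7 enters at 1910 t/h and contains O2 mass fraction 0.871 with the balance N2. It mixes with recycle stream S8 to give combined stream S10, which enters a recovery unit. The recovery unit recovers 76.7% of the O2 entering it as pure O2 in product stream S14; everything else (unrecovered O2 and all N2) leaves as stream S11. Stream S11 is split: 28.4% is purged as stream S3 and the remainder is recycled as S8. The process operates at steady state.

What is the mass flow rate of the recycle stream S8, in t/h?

954.3 t/h

N2 enters only via S7 and leaves only via the purge: 1910×0.129 = 0.284×(N2 in S11), and the recovery unit passes all N2, so N2 in S10 = N2 in S11 = 867.57 t/h.
O2 in S10: m_A = 1910×0.871 + (1−0.284)·(1−0.767)·m_A, so m_A = 1663.6/0.8332 = 1996.7 t/h.
S11 = (1−0.767)×1996.7 + 867.57 = 1332.8 t/h.
Recycle S8 = (1−0.284)×1332.8 = 954.29 t/h.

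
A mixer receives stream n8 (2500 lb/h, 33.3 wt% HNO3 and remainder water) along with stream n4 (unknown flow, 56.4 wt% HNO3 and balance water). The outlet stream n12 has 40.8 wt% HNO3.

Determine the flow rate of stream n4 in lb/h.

Let n4 be the unknown flow. Total out = 2500 + n4.
HNO3 balance: 832.5 + 0.564·n4 = 0.408·(2500 + n4)
(0.564 − 0.408)·n4 = 0.408×2500 − 832.5 = 187.5
n4 = 187.5 / 0.156 = 1201.9 lb/h

1202 lb/h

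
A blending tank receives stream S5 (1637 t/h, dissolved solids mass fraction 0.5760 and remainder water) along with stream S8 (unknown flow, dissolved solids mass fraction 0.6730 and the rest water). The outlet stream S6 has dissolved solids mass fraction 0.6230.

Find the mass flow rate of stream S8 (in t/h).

Let S8 be the unknown flow. Total out = 1637 + S8.
dissolved solids balance: 942.91 + 0.673·S8 = 0.623·(1637 + S8)
(0.673 − 0.623)·S8 = 0.623×1637 − 942.91 = 76.939
S8 = 76.939 / 0.050 = 1538.8 t/h

1539 t/h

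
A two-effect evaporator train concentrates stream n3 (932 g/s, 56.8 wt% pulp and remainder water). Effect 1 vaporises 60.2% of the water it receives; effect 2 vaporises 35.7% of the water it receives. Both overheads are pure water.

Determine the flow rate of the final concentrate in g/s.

632.4 g/s

water in feed = 932×0.432 = 402.62 g/s.
After stage 1: water left = (1−0.602)×402.62 = 160.24; stream total = 689.62 g/s.
After stage 2: water left = (1−0.357)×160.24 = 103.04; final concentrate = 632.41 g/s.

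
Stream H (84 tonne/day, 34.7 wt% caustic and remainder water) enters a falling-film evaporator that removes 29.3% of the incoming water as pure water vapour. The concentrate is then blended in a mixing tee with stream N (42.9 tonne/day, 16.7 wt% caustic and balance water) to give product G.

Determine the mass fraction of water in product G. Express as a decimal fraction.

0.672

Vapour removed = 0.293×0.653×84 = 16.072 tonne/day; concentrate = 67.928 tonne/day.
water reaching the mixer = 38.78 (from concentrate) + 42.9×0.833 = 74.516 tonne/day.
Product flow = 67.928 + 42.9 = 110.83 tonne/day; water fraction = 0.672.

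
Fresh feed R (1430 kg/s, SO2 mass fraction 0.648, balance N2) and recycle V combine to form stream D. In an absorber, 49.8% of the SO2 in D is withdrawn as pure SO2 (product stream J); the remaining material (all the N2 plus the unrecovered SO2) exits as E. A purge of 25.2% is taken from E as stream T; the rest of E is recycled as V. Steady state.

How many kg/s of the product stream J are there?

738.9 kg/s

SO2 in D: m_A = 1430×0.648 + (1−0.252)·(1−0.498)·m_A, so m_A = 926.64/0.6245 = 1483.8 kg/s.
Product J = 0.498×1483.8 = 738.93 kg/s.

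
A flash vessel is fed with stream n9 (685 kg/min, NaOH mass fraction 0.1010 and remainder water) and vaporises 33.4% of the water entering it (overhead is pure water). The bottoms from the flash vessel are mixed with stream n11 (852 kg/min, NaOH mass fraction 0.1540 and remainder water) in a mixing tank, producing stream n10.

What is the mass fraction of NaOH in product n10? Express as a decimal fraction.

Vapour removed = 0.334×0.899×685 = 205.68 kg/min; concentrate = 479.32 kg/min.
NaOH reaching the mixer = 69.185 (from concentrate) + 852×0.154 = 200.39 kg/min.
Product flow = 479.32 + 852 = 1331.3 kg/min; NaOH fraction = 0.1505.

0.1505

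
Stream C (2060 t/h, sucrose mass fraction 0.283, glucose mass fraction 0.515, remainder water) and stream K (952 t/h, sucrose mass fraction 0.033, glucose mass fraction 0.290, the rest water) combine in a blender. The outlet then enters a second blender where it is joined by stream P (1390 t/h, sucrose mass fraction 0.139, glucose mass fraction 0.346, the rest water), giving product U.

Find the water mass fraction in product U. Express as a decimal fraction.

0.404

Overall, product flow = 4402 t/h.
water in = 2060×0.202 + 952×0.677 + 1390×0.515 = 1776.5 t/h.
water fraction in U = 0.404.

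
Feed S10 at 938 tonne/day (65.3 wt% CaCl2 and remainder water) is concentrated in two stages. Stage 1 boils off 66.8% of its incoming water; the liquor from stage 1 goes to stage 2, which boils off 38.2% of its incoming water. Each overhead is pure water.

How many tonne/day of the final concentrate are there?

water in feed = 938×0.347 = 325.49 tonne/day.
After stage 1: water left = (1−0.668)×325.49 = 108.06; stream total = 720.58 tonne/day.
After stage 2: water left = (1−0.382)×108.06 = 66.782; final concentrate = 679.3 tonne/day.

679.3 tonne/day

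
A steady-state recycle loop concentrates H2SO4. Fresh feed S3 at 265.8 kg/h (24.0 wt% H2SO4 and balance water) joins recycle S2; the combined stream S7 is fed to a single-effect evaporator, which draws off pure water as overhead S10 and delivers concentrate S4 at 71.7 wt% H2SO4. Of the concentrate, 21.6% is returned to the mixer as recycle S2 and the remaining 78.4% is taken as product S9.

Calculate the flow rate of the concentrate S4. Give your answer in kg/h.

Overall H2SO4 balance (none leaves overhead): H2SO4 in fresh feed = H2SO4 in product, i.e. 265.8×0.240 = (1−0.216)·S4·0.717.
S4 = 63.792/(0.717×0.784) = 113.48 kg/h.

113.5 kg/h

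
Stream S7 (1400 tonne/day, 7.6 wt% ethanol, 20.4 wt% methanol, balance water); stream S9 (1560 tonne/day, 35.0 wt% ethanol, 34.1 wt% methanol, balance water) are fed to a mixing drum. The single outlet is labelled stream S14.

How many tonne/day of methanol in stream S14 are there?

methanol out = methanol in = 1400×0.204 + 1560×0.341 = 817.56 tonne/day.

817.6 tonne/day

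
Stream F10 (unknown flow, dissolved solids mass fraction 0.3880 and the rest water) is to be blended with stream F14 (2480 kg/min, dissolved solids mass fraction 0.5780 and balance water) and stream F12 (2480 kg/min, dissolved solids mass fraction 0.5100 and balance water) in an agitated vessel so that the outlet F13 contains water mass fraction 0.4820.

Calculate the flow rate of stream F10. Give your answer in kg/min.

Let F10 be the unknown flow. Total out = 4960 + F10.
water balance: 2261.8 + 0.612·F10 = 0.482·(4960 + F10)
(0.612 − 0.482)·F10 = 0.482×4960 − 2261.8 = 128.96
F10 = 128.96 / 0.130 = 992 kg/min

992 kg/min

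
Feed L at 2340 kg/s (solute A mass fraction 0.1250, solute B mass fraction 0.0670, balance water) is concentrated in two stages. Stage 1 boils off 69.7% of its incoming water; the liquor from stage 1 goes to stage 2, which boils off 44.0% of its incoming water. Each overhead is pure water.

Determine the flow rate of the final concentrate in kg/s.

770.1 kg/s

water in feed = 2340×0.808 = 1890.7 kg/s.
After stage 1: water left = (1−0.697)×1890.7 = 572.89; stream total = 1022.2 kg/s.
After stage 2: water left = (1−0.440)×572.89 = 320.82; final concentrate = 770.1 kg/s.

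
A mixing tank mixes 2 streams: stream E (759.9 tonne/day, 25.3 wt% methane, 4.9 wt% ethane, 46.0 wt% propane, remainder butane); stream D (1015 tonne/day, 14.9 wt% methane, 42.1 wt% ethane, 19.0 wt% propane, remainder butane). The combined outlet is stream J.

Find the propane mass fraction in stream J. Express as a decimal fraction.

Total flow out = 759.9 + 1015 = 1774.9 tonne/day.
propane in = 759.9×0.460 + 1015×0.190 = 542.4 tonne/day.
propane mass fraction in J = 542.4/1774.9 = 0.306.

0.306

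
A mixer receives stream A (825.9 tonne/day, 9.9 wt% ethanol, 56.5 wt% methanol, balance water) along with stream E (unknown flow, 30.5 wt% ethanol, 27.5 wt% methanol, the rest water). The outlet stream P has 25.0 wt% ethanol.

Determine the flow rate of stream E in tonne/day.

Let E be the unknown flow. Total out = 825.9 + E.
ethanol balance: 81.764 + 0.305·E = 0.250·(825.9 + E)
(0.305 − 0.250)·E = 0.250×825.9 − 81.764 = 124.71
E = 124.71 / 0.055 = 2267.5 tonne/day

2267 tonne/day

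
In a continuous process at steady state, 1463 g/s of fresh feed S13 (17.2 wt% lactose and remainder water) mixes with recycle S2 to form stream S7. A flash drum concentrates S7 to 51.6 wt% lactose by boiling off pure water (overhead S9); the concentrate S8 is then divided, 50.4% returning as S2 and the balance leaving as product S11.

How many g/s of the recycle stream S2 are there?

495.5 g/s

Overall lactose balance (none leaves overhead): lactose in fresh feed = lactose in product, i.e. 1463×0.172 = (1−0.504)·S8·0.516.
S8 = 251.64/(0.516×0.496) = 983.2 g/s.
Recycle S2 = 0.504×983.2 = 495.53 g/s.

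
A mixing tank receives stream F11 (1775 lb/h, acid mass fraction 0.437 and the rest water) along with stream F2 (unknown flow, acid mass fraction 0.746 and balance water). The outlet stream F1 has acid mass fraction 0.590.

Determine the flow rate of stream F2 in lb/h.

1741 lb/h

Let F2 be the unknown flow. Total out = 1775 + F2.
acid balance: 775.67 + 0.746·F2 = 0.590·(1775 + F2)
(0.746 − 0.590)·F2 = 0.590×1775 − 775.67 = 271.58
F2 = 271.58 / 0.156 = 1740.9 lb/h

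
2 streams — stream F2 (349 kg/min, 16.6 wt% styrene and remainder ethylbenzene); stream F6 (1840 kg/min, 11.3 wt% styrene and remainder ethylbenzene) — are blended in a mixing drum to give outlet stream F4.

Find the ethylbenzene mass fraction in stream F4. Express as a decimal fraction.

Total flow out = 349 + 1840 = 2189 kg/min.
ethylbenzene in = 349×0.834 + 1840×0.887 = 1923.1 kg/min.
ethylbenzene mass fraction in F4 = 1923.1/2189 = 0.8786.

0.8786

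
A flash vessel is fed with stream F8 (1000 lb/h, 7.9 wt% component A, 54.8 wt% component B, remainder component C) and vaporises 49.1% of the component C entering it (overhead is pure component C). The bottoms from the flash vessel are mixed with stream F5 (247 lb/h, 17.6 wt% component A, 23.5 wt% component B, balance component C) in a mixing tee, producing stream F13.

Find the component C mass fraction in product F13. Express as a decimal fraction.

0.315

Vapour removed = 0.491×0.373×1000 = 183.14 lb/h; concentrate = 816.86 lb/h.
component C reaching the mixer = 189.86 (from concentrate) + 247×0.589 = 335.34 lb/h.
Product flow = 816.86 + 247 = 1063.9 lb/h; component C fraction = 0.315.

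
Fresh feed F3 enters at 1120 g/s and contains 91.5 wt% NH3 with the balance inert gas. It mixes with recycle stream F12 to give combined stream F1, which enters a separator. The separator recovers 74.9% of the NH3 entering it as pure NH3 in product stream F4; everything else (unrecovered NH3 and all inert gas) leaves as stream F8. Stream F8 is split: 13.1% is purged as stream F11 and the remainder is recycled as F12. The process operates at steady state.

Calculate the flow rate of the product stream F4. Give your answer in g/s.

NH3 in F1: m_A = 1120×0.915 + (1−0.131)·(1−0.749)·m_A, so m_A = 1024.8/0.7819 = 1310.7 g/s.
Product F4 = 0.749×1310.7 = 981.7 g/s.

981.7 g/s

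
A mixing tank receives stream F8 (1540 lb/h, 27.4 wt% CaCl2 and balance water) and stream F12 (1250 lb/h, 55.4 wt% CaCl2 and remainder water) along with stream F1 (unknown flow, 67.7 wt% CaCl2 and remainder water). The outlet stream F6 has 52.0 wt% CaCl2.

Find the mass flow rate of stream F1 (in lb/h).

2142 lb/h

Let F1 be the unknown flow. Total out = 2790 + F1.
CaCl2 balance: 1114.5 + 0.677·F1 = 0.520·(2790 + F1)
(0.677 − 0.520)·F1 = 0.520×2790 − 1114.5 = 336.34
F1 = 336.34 / 0.157 = 2142.3 lb/h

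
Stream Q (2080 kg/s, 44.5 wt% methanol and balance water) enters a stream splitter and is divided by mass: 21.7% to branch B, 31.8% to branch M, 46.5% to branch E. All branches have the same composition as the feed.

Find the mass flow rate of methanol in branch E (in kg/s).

430.4 kg/s

Branch E total = 0.465×2080 = 967.2 kg/s.
methanol in E = 0.445×967.2 = 430.4 kg/s.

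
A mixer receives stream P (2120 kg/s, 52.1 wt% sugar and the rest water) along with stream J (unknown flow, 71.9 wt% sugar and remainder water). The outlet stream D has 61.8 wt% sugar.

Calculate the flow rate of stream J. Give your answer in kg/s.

Let J be the unknown flow. Total out = 2120 + J.
sugar balance: 1104.5 + 0.719·J = 0.618·(2120 + J)
(0.719 − 0.618)·J = 0.618×2120 − 1104.5 = 205.64
J = 205.64 / 0.101 = 2036 kg/s

2036 kg/s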